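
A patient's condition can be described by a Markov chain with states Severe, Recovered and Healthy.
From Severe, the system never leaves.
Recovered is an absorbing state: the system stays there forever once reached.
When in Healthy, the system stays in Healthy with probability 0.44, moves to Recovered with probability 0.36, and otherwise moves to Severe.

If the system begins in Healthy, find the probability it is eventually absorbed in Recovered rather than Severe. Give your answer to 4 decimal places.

0.6429

Let h(s) be the probability of absorption at Recovered starting from transient state s. Then h(Recovered) = 1 and h(Severe) = 0. By first-step analysis:
h(Healthy) = 0.2·0 + 0.36·1 + 0.44·h(Healthy)
Solving: h(Healthy) = 0.6429.
Starting from Healthy, the probability is 0.6429.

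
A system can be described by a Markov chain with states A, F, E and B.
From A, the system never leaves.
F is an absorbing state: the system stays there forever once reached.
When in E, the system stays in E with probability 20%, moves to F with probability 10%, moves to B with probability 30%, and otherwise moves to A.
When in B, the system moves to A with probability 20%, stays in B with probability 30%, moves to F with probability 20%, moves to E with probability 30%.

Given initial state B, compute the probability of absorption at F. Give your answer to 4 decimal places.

0.4043

Let h(s) be the probability of absorption at F starting from transient state s. Then h(F) = 1 and h(A) = 0. By first-step analysis:
h(E) = 0.4·0 + 0.1·1 + 0.2·h(E) + 0.3·h(B)
h(B) = 0.2·0 + 0.2·1 + 0.3·h(E) + 0.3·h(B)
Solving: h(E) = 0.2766, h(B) = 0.4043.
Starting from B, the probability is 0.4043.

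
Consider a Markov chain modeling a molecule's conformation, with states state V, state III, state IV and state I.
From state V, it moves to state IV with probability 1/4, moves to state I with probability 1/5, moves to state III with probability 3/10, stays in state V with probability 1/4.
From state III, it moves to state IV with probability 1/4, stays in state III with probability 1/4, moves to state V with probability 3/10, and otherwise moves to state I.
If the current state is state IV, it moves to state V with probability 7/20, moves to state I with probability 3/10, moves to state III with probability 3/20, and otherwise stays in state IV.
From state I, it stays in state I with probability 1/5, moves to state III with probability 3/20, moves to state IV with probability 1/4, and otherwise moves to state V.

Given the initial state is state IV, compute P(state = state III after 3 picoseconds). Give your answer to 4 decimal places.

Propagate the distribution vector 3 picoseconds from state IV.
After 0 picoseconds: (0.0000, 0.0000, 1.0000, 0.0000)
After 1 picosecond: (0.3500, 0.1500, 0.2000, 0.3000)
After 2 picoseconds: (0.3225, 0.2175, 0.2400, 0.2200)
After 3 picoseconds: (0.3179, 0.2201, 0.2380, 0.2240)
P(in state III after 3 picoseconds) = 0.2201

0.2201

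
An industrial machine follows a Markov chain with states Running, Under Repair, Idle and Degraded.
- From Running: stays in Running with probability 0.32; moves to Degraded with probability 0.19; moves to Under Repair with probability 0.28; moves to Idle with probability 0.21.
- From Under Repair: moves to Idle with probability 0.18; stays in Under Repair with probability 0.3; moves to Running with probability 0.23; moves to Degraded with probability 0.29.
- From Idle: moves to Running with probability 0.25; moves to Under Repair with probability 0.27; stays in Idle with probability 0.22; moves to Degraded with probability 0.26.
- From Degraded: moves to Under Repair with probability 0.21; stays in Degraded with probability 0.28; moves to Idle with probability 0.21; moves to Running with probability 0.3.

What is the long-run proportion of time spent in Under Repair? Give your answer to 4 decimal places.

Let the stationary distribution be π with π = πP and π_1 + π_2 + π_3 + π_4 = 1.
π_1 = 0.32·π_1 + 0.23·π_2 + 0.25·π_3 + 0.3·π_4
π_2 = 0.28·π_1 + 0.3·π_2 + 0.27·π_3 + 0.21·π_4
π_3 = 0.21·π_1 + 0.18·π_2 + 0.22·π_3 + 0.21·π_4
Solving with the normalization constraint gives π = (0.2767, 0.2655, 0.2041, 0.2537).
So the stationary probability of Under Repair is 0.2655.

0.2655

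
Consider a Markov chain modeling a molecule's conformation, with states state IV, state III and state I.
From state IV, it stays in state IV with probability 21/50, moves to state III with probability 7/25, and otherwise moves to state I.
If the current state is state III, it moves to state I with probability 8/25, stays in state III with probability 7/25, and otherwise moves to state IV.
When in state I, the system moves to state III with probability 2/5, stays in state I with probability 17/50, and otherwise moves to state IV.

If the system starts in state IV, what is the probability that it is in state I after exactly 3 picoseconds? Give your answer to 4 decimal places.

Propagate the distribution vector 3 picoseconds from state IV.
After 0 picoseconds: (1.0000, 0.0000, 0.0000)
After 1 picosecond: (0.4200, 0.2800, 0.3000)
After 2 picoseconds: (0.3664, 0.3160, 0.3176)
After 3 picoseconds: (0.3629, 0.3181, 0.3190)
P(in state I after 3 picoseconds) = 0.3190

0.3190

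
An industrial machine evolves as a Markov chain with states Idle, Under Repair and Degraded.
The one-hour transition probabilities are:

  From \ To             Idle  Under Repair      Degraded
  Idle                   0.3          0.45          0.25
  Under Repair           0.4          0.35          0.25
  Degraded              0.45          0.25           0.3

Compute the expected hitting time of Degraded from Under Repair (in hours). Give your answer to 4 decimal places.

Let t(s) be the expected number of hours to first reach Degraded from state s, with t(Degraded) = 0. Conditioning on the first hour:
t(Idle) = 1 + 0.3·t(Idle) + 0.45·t(Under Repair)
t(Under Repair) = 1 + 0.4·t(Idle) + 0.35·t(Under Repair)
Solving: t(Idle) = 4.0000, t(Under Repair) = 4.0000.
Expected hours from Under Repair to Degraded: 4.0000.

4.0000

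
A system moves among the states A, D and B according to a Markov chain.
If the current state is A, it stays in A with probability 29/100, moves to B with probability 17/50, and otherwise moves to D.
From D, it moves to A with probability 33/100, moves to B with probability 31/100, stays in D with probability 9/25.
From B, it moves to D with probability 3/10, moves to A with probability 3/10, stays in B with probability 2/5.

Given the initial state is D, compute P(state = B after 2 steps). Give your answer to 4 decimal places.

0.3478

Sum over the intermediate state after 1 step:
P = P(D→A)·P(A→B) + P(D→D)·P(D→B) + P(D→B)·P(B→B)
  = 0.33×0.34 + 0.36×0.31 + 0.31×0.4
  = 0.1122 + 0.1116 + 0.1240 = 0.3478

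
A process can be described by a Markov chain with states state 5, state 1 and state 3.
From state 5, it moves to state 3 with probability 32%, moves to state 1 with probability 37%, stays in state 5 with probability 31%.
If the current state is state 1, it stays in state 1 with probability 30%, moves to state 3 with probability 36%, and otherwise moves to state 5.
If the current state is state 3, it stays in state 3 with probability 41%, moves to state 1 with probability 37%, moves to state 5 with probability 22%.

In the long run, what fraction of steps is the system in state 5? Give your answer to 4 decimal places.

0.2874

Let the stationary distribution be π with π = πP and π_1 + π_2 + π_3 = 1.
π_1 = 0.31·π_1 + 0.34·π_2 + 0.22·π_3
π_2 = 0.37·π_1 + 0.3·π_2 + 0.37·π_3
Solving with the normalization constraint gives π = (0.2874, 0.3458, 0.3668).
So the stationary probability of state 5 is 0.2874.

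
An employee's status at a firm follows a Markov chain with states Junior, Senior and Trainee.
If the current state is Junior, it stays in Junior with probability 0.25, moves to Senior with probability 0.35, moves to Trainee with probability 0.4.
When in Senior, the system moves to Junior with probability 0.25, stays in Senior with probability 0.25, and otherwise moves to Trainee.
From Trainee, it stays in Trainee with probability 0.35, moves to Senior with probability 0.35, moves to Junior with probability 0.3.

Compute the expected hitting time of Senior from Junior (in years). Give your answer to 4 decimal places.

Let t(s) be the expected number of years to first reach Senior from state s, with t(Senior) = 0. Conditioning on the first year:
t(Junior) = 1 + 0.25·t(Junior) + 0.4·t(Trainee)
t(Trainee) = 1 + 0.3·t(Junior) + 0.35·t(Trainee)
Solving: t(Junior) = 2.8571, t(Trainee) = 2.8571.
Expected years from Junior to Senior: 2.8571.

2.8571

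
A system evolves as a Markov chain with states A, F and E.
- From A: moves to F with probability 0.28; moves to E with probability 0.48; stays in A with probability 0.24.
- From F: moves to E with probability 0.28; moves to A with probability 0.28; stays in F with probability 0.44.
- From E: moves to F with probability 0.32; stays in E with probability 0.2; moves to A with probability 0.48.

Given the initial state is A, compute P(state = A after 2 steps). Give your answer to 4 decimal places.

0.3664

Sum over the intermediate state after 1 step:
P = P(A→A)·P(A→A) + P(A→F)·P(F→A) + P(A→E)·P(E→A)
  = 0.24×0.24 + 0.28×0.28 + 0.48×0.48
  = 0.0576 + 0.0784 + 0.2304 = 0.3664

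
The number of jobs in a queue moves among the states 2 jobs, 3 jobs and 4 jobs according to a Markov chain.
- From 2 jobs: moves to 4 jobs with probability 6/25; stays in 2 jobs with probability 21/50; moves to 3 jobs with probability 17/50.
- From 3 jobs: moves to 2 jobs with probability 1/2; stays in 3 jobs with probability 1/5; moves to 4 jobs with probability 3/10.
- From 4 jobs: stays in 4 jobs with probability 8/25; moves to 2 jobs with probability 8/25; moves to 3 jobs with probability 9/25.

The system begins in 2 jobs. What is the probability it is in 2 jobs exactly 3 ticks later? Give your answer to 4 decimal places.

0.4158

Propagate the distribution vector 3 ticks from 2 jobs.
After 0 ticks: (1.0000, 0.0000, 0.0000)
After 1 tick: (0.4200, 0.3400, 0.2400)
After 2 ticks: (0.4232, 0.2972, 0.2796)
After 3 ticks: (0.4158, 0.3040, 0.2802)
P(in 2 jobs after 3 ticks) = 0.4158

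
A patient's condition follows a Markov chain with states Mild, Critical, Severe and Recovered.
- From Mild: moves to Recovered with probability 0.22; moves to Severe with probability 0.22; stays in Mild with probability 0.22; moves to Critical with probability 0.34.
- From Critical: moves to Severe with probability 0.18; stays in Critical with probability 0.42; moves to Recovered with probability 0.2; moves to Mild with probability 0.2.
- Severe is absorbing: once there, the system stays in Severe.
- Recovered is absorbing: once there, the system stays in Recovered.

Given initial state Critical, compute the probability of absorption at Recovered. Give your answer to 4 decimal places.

0.5203

Let h(s) be the probability of absorption at Recovered starting from transient state s. Then h(Recovered) = 1 and h(Severe) = 0. By first-step analysis:
h(Mild) = 0.22·h(Mild) + 0.34·h(Critical) + 0.22·0 + 0.22·1
h(Critical) = 0.2·h(Mild) + 0.42·h(Critical) + 0.18·0 + 0.2·1
Solving: h(Mild) = 0.5088, h(Critical) = 0.5203.
Starting from Critical, the probability is 0.5203.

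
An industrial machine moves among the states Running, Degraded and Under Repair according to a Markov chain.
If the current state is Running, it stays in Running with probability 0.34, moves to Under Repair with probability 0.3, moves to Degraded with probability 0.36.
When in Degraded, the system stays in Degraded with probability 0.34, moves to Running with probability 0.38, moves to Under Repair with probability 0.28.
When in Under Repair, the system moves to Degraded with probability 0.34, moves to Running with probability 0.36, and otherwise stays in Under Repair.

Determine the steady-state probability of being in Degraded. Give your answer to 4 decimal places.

0.3472

Let the stationary distribution be π with π = πP and π_1 + π_2 + π_3 = 1.
π_1 = 0.34·π_1 + 0.38·π_2 + 0.36·π_3
π_2 = 0.36·π_1 + 0.34·π_2 + 0.34·π_3
Solving with the normalization constraint gives π = (0.3597, 0.3472, 0.2931).
So the stationary probability of Degraded is 0.3472.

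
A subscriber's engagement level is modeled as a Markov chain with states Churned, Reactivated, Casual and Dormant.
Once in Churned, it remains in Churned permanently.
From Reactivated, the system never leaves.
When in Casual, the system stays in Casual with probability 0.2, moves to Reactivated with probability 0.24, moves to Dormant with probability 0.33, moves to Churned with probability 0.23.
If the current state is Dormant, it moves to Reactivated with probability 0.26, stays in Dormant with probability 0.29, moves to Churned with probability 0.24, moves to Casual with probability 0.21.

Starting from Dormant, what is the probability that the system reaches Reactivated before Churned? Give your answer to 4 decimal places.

Let h(s) be the probability of absorption at Reactivated starting from transient state s. Then h(Reactivated) = 1 and h(Churned) = 0. By first-step analysis:
h(Casual) = 0.23·0 + 0.24·1 + 0.2·h(Casual) + 0.33·h(Dormant)
h(Dormant) = 0.24·0 + 0.26·1 + 0.21·h(Casual) + 0.29·h(Dormant)
Solving: h(Casual) = 0.5137, h(Dormant) = 0.5181.
Starting from Dormant, the probability is 0.5181.

0.5181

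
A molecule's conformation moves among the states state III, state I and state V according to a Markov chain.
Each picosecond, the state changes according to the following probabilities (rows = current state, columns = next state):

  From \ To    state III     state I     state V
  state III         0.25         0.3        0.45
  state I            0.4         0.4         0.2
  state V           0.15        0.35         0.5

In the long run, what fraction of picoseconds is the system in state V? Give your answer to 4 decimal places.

Let the stationary distribution be π with π = πP and π_1 + π_2 + π_3 = 1.
π_1 = 0.25·π_1 + 0.4·π_2 + 0.15·π_3
π_2 = 0.3·π_1 + 0.4·π_2 + 0.35·π_3
Solving with the normalization constraint gives π = (0.2651, 0.3545, 0.3804).
So the stationary probability of state V is 0.3804.

0.3804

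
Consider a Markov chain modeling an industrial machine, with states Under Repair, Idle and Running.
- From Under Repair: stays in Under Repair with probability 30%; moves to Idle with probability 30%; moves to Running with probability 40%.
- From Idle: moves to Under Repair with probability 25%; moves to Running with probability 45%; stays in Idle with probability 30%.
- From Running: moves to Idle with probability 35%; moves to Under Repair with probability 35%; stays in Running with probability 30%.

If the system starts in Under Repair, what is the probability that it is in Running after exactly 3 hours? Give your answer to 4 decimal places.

0.3785

Propagate the distribution vector 3 hours from Under Repair.
After 0 hours: (1.0000, 0.0000, 0.0000)
After 1 hour: (0.3000, 0.3000, 0.4000)
After 2 hours: (0.3050, 0.3200, 0.3750)
After 3 hours: (0.3028, 0.3188, 0.3785)
P(in Running after 3 hours) = 0.3785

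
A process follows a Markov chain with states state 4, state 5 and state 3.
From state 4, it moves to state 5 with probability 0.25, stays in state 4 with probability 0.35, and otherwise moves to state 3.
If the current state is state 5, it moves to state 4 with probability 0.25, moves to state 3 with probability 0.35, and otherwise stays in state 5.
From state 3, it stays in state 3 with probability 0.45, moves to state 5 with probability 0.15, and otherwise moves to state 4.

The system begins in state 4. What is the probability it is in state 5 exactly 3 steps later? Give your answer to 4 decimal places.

Propagate the distribution vector 3 steps from state 4.
After 0 steps: (1.0000, 0.0000, 0.0000)
After 1 step: (0.3500, 0.2500, 0.4000)
After 2 steps: (0.3450, 0.2475, 0.4075)
After 3 steps: (0.3456, 0.2464, 0.4080)
P(in state 5 after 3 steps) = 0.2464

0.2464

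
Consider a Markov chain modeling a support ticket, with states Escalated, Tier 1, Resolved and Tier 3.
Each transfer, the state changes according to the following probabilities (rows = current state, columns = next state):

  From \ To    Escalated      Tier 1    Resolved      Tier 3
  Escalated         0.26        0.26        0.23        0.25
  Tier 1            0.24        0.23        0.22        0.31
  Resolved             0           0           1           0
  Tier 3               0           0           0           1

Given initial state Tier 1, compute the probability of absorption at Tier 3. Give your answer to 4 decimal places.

0.5704

Let h(s) be the probability of absorption at Tier 3 starting from transient state s. Then h(Tier 3) = 1 and h(Resolved) = 0. By first-step analysis:
h(Escalated) = 0.26·h(Escalated) + 0.26·h(Tier 1) + 0.23·0 + 0.25·1
h(Tier 1) = 0.24·h(Escalated) + 0.23·h(Tier 1) + 0.22·0 + 0.31·1
Solving: h(Escalated) = 0.5382, h(Tier 1) = 0.5704.
Starting from Tier 1, the probability is 0.5704.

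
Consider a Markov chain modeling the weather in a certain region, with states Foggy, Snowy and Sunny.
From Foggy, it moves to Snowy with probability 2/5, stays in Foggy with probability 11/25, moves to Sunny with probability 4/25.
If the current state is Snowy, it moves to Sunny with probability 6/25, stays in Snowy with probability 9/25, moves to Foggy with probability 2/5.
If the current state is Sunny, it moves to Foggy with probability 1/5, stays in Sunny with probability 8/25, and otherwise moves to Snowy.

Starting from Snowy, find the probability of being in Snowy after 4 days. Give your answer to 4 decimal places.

Propagate the distribution vector 4 days from Snowy.
After 0 days: (0.0000, 1.0000, 0.0000)
After 1 day: (0.4000, 0.3600, 0.2400)
After 2 days: (0.3680, 0.4048, 0.2272)
After 3 days: (0.3693, 0.4020, 0.2287)
After 4 days: (0.3690, 0.4022, 0.2288)
P(in Snowy after 4 days) = 0.4022

0.4022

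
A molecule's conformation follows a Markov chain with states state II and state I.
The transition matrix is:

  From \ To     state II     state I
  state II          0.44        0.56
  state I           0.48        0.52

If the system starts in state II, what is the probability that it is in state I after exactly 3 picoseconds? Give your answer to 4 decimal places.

Propagate the distribution vector 3 picoseconds from state II.
After 0 picoseconds: (1.0000, 0.0000)
After 1 picosecond: (0.4400, 0.5600)
After 2 picoseconds: (0.4624, 0.5376)
After 3 picoseconds: (0.4615, 0.5385)
P(in state I after 3 picoseconds) = 0.5385

0.5385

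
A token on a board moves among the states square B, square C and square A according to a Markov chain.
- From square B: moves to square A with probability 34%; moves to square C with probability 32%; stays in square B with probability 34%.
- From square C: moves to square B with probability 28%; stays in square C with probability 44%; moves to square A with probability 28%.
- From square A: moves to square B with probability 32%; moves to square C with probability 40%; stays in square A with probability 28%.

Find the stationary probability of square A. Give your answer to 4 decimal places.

0.2986

Let the stationary distribution be π with π = πP and π_1 + π_2 + π_3 = 1.
π_1 = 0.34·π_1 + 0.28·π_2 + 0.32·π_3
π_2 = 0.32·π_1 + 0.44·π_2 + 0.4·π_3
Solving with the normalization constraint gives π = (0.3106, 0.3908, 0.2986).
So the stationary probability of square A is 0.2986.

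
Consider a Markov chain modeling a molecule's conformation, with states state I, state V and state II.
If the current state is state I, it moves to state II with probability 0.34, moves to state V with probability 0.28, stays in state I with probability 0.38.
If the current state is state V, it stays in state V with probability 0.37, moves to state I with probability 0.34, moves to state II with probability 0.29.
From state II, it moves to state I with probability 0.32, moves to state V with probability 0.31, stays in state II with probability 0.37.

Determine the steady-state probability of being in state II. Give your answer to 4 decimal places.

0.3341

Let the stationary distribution be π with π = πP and π_1 + π_2 + π_3 = 1.
π_1 = 0.38·π_1 + 0.34·π_2 + 0.32·π_3
π_2 = 0.28·π_1 + 0.37·π_2 + 0.31·π_3
Solving with the normalization constraint gives π = (0.3472, 0.3187, 0.3341).
So the stationary probability of state II is 0.3341.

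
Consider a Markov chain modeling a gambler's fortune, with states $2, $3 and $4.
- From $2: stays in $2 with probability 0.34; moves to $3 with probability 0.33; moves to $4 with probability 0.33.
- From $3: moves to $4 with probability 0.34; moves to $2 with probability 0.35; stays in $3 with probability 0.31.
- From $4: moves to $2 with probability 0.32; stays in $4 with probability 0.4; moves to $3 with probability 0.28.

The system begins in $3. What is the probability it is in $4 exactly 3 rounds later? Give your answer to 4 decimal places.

0.3581

Propagate the distribution vector 3 rounds from $3.
After 0 rounds: (0.0000, 1.0000, 0.0000)
After 1 round: (0.3500, 0.3100, 0.3400)
After 2 rounds: (0.3363, 0.3068, 0.3569)
After 3 rounds: (0.3359, 0.3060, 0.3581)
P(in $4 after 3 rounds) = 0.3581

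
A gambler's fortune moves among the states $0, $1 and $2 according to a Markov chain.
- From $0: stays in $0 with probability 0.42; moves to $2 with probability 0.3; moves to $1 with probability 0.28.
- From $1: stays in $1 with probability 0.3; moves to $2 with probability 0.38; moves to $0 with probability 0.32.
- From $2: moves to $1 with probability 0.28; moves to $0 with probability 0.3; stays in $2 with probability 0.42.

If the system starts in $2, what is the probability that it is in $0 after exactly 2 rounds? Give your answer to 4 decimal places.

0.3416

Sum over the intermediate state after 1 round:
P = P($2→$0)·P($0→$0) + P($2→$1)·P($1→$0) + P($2→$2)·P($2→$0)
  = 0.3×0.42 + 0.28×0.32 + 0.42×0.3
  = 0.1260 + 0.0896 + 0.1260 = 0.3416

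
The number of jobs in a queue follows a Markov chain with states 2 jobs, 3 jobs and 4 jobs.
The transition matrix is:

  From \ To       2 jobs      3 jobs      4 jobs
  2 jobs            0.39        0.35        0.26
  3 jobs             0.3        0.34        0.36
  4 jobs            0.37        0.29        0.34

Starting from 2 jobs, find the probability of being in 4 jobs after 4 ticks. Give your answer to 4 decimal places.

0.3182

Propagate the distribution vector 4 ticks from 2 jobs.
After 0 ticks: (1.0000, 0.0000, 0.0000)
After 1 tick: (0.3900, 0.3500, 0.2600)
After 2 ticks: (0.3533, 0.3309, 0.3158)
After 3 ticks: (0.3539, 0.3277, 0.3184)
After 4 ticks: (0.3541, 0.3276, 0.3182)
P(in 4 jobs after 4 ticks) = 0.3182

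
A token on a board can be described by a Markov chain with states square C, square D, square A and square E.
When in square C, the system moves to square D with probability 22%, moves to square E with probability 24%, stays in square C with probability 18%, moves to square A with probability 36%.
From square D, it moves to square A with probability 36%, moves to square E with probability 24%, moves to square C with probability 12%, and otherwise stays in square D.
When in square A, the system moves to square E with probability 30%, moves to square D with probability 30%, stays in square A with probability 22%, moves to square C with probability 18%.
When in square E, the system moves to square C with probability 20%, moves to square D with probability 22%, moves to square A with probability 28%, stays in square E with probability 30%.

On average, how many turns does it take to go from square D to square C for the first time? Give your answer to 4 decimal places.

6.2605

Let t(s) be the expected number of turns to first reach square C from state s, with t(square C) = 0. Conditioning on the first turn:
t(square D) = 1 + 0.28·t(square D) + 0.36·t(square A) + 0.24·t(square E)
t(square A) = 1 + 0.3·t(square D) + 0.22·t(square A) + 0.3·t(square E)
t(square E) = 1 + 0.22·t(square D) + 0.28·t(square A) + 0.3·t(square E)
Solving: t(square D) = 6.2605, t(square A) = 5.9045, t(square E) = 5.7580.
Expected turns from square D to square C: 6.2605.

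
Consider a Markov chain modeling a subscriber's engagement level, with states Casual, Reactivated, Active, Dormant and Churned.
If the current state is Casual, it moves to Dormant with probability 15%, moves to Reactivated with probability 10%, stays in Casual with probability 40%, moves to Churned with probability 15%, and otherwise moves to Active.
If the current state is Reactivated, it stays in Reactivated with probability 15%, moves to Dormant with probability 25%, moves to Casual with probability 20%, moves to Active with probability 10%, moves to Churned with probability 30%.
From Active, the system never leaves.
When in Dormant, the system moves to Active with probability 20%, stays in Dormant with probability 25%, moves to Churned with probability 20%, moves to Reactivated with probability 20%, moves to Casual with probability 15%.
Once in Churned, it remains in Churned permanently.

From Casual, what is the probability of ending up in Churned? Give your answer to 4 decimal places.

0.4864

Let h(s) be the probability of absorption at Churned starting from transient state s. Then h(Churned) = 1 and h(Active) = 0. By first-step analysis:
h(Casual) = 0.4·h(Casual) + 0.1·h(Reactivated) + 0.2·0 + 0.15·h(Dormant) + 0.15·1
h(Reactivated) = 0.2·h(Casual) + 0.15·h(Reactivated) + 0.1·0 + 0.25·h(Dormant) + 0.3·1
h(Dormant) = 0.15·h(Casual) + 0.2·h(Reactivated) + 0.2·0 + 0.25·h(Dormant) + 0.2·1
Solving: h(Casual) = 0.4864, h(Reactivated) = 0.6233, h(Dormant) = 0.5302.
Starting from Casual, the probability is 0.4864.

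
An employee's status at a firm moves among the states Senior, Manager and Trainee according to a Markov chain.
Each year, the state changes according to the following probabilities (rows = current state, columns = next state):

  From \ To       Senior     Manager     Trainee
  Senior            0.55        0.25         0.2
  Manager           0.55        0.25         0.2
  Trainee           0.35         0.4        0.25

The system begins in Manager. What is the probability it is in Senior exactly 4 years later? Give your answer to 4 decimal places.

Propagate the distribution vector 4 years from Manager.
After 0 years: (0.0000, 1.0000, 0.0000)
After 1 year: (0.5500, 0.2500, 0.2000)
After 2 years: (0.5100, 0.2800, 0.2100)
After 3 years: (0.5080, 0.2815, 0.2105)
After 4 years: (0.5079, 0.2816, 0.2105)
P(in Senior after 4 years) = 0.5079

0.5079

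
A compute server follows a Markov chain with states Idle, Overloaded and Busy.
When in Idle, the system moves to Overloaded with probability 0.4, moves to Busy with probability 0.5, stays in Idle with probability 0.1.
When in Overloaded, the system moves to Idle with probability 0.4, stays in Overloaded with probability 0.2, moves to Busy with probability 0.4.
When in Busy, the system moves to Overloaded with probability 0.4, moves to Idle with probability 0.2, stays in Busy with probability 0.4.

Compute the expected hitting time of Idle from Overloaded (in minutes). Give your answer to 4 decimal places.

Let t(s) be the expected number of minutes to first reach Idle from state s, with t(Idle) = 0. Conditioning on the first minute:
t(Overloaded) = 1 + 0.2·t(Overloaded) + 0.4·t(Busy)
t(Busy) = 1 + 0.4·t(Overloaded) + 0.4·t(Busy)
Solving: t(Overloaded) = 3.1250, t(Busy) = 3.7500.
Expected minutes from Overloaded to Idle: 3.1250.

3.1250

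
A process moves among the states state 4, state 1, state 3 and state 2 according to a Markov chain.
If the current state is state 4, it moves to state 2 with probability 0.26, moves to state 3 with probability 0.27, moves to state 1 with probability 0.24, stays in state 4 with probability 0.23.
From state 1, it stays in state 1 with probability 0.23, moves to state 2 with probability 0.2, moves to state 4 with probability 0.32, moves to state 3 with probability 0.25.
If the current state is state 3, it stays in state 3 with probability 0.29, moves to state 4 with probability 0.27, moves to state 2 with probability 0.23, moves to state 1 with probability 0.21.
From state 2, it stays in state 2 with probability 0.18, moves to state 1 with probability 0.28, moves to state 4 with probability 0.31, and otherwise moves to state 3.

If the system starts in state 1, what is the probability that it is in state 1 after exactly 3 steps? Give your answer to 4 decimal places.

0.2387

Propagate the distribution vector 3 steps from state 1.
After 0 steps: (0.0000, 1.0000, 0.0000, 0.0000)
After 1 step: (0.3200, 0.2300, 0.2500, 0.2000)
After 2 steps: (0.2767, 0.2382, 0.2624, 0.2227)
After 3 steps: (0.2798, 0.2387, 0.2616, 0.2200)
P(in state 1 after 3 steps) = 0.2387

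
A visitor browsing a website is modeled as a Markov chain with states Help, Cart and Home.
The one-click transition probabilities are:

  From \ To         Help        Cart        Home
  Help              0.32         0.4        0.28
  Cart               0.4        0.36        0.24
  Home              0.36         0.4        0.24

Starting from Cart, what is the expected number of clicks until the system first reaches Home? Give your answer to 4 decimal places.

3.9244

Let t(s) be the expected number of clicks to first reach Home from state s, with t(Home) = 0. Conditioning on the first click:
t(Help) = 1 + 0.32·t(Help) + 0.4·t(Cart)
t(Cart) = 1 + 0.4·t(Help) + 0.36·t(Cart)
Solving: t(Help) = 3.7791, t(Cart) = 3.9244.
Expected clicks from Cart to Home: 3.9244.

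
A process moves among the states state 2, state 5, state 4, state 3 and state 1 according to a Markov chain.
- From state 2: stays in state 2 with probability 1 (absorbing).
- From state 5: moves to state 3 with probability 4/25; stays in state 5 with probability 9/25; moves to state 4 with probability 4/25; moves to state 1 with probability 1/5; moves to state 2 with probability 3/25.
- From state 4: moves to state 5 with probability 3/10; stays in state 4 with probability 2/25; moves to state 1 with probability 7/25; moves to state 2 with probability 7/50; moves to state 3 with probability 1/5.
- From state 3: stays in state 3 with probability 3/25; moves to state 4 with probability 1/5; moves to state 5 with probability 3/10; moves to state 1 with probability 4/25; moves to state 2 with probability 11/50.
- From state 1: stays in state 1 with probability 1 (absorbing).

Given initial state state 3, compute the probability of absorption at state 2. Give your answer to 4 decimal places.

0.4754

Let h(s) be the probability of absorption at state 2 starting from transient state s. Then h(state 2) = 1 and h(state 1) = 0. By first-step analysis:
h(state 5) = 0.12·1 + 0.36·h(state 5) + 0.16·h(state 4) + 0.16·h(state 3) + 0.2·0
h(state 4) = 0.14·1 + 0.3·h(state 5) + 0.08·h(state 4) + 0.2·h(state 3) + 0.28·0
h(state 3) = 0.22·1 + 0.3·h(state 5) + 0.2·h(state 4) + 0.12·h(state 3) + 0.16·0
Solving: h(state 5) = 0.4031, h(state 4) = 0.3870, h(state 3) = 0.4754.
Starting from state 3, the probability is 0.4754.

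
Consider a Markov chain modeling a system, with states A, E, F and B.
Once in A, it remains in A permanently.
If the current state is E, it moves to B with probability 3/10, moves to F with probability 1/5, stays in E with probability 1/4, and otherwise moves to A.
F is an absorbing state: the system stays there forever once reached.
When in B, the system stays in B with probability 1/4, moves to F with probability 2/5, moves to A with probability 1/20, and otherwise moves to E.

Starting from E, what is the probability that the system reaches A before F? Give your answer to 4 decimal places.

0.4286

Let h(s) be the probability of absorption at A starting from transient state s. Then h(A) = 1 and h(F) = 0. By first-step analysis:
h(E) = 0.25·1 + 0.25·h(E) + 0.2·0 + 0.3·h(B)
h(B) = 0.05·1 + 0.3·h(E) + 0.4·0 + 0.25·h(B)
Solving: h(E) = 0.4286, h(B) = 0.2381.
Starting from E, the probability is 0.4286.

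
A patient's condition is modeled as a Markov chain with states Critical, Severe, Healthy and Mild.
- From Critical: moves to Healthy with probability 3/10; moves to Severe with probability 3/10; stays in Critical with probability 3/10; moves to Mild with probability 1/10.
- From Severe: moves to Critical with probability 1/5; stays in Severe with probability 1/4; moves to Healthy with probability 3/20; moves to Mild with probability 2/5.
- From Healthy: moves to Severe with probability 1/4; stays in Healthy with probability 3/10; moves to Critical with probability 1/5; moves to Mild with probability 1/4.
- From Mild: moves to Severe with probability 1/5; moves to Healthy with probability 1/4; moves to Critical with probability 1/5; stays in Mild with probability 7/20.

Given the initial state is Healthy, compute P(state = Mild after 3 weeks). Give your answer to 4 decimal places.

0.2824

Propagate the distribution vector 3 weeks from Healthy.
After 0 weeks: (0.0000, 0.0000, 1.0000, 0.0000)
After 1 week: (0.2000, 0.2500, 0.3000, 0.2500)
After 2 weeks: (0.2200, 0.2475, 0.2500, 0.2825)
After 3 weeks: (0.2220, 0.2469, 0.2488, 0.2824)
P(in Mild after 3 weeks) = 0.2824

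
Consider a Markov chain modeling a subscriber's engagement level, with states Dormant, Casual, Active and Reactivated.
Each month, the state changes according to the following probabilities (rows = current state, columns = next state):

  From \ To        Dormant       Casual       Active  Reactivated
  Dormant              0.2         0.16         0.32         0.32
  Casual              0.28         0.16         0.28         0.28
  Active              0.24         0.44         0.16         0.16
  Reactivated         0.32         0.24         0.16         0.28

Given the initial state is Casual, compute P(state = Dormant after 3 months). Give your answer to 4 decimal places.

Propagate the distribution vector 3 months from Casual.
After 0 months: (0.0000, 1.0000, 0.0000, 0.0000)
After 1 month: (0.2800, 0.1600, 0.2800, 0.2800)
After 2 months: (0.2576, 0.2608, 0.2240, 0.2576)
After 3 months: (0.2607, 0.2433, 0.2325, 0.2634)
P(in Dormant after 3 months) = 0.2607

0.2607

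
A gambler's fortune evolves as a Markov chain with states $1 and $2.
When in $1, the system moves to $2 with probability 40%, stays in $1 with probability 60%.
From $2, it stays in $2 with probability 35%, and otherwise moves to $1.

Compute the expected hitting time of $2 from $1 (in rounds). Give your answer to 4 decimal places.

2.5000

Let t(s) be the expected number of rounds to first reach $2 from state s, with t($2) = 0. Conditioning on the first round:
t($1) = 1 + 0.6·t($1)
Solving: t($1) = 2.5000.
Expected rounds from $1 to $2: 2.5000.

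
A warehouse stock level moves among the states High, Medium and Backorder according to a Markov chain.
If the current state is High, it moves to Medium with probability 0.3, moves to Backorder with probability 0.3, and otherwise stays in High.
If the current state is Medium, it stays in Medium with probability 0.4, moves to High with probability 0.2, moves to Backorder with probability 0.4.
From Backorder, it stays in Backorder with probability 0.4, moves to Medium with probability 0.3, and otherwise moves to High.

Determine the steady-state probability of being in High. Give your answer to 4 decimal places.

0.2963

Let the stationary distribution be π with π = πP and π_1 + π_2 + π_3 = 1.
π_1 = 0.4·π_1 + 0.2·π_2 + 0.3·π_3
π_2 = 0.3·π_1 + 0.4·π_2 + 0.3·π_3
Solving with the normalization constraint gives π = (0.2963, 0.3333, 0.3704).
So the stationary probability of High is 0.2963.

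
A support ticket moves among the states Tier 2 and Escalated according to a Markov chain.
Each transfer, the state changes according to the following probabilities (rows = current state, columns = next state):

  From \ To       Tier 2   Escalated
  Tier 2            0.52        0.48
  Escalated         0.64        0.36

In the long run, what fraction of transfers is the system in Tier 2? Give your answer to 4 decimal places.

Let the stationary distribution be π with π = πP and π_1 + π_2 = 1.
π_1 = 0.52·π_1 + 0.64·π_2
Solving with the normalization constraint gives π = (0.5714, 0.4286).
So the stationary probability of Tier 2 is 0.5714.

0.5714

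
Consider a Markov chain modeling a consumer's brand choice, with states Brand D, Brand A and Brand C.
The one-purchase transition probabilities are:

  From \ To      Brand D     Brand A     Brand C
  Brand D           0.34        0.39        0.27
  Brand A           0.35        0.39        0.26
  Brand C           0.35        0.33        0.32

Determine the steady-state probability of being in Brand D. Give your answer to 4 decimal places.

Let the stationary distribution be π with π = πP and π_1 + π_2 + π_3 = 1.
π_1 = 0.34·π_1 + 0.35·π_2 + 0.35·π_3
π_2 = 0.39·π_1 + 0.39·π_2 + 0.33·π_3
Solving with the normalization constraint gives π = (0.3465, 0.3732, 0.2803).
So the stationary probability of Brand D is 0.3465.

0.3465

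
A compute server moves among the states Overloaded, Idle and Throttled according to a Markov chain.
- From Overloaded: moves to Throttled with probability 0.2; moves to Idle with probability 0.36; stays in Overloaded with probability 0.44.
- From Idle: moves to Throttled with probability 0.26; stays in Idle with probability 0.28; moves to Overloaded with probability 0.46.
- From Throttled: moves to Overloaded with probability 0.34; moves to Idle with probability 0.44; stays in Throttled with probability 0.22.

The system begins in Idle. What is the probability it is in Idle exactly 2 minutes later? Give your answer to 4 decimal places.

0.3584

Sum over the intermediate state after 1 minute:
P = P(Idle→Overloaded)·P(Overloaded→Idle) + P(Idle→Idle)·P(Idle→Idle) + P(Idle→Throttled)·P(Throttled→Idle)
  = 0.46×0.36 + 0.28×0.28 + 0.26×0.44
  = 0.1656 + 0.0784 + 0.1144 = 0.3584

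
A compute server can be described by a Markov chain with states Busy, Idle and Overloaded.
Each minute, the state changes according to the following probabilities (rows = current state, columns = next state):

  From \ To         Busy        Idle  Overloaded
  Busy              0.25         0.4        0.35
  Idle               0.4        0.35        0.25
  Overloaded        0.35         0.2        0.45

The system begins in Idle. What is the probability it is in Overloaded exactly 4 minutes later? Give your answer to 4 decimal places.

Propagate the distribution vector 4 minutes from Idle.
After 0 minutes: (0.0000, 1.0000, 0.0000)
After 1 minute: (0.4000, 0.3500, 0.2500)
After 2 minutes: (0.3275, 0.3325, 0.3400)
After 3 minutes: (0.3339, 0.3154, 0.3508)
After 4 minutes: (0.3324, 0.3141, 0.3535)
P(in Overloaded after 4 minutes) = 0.3535

0.3535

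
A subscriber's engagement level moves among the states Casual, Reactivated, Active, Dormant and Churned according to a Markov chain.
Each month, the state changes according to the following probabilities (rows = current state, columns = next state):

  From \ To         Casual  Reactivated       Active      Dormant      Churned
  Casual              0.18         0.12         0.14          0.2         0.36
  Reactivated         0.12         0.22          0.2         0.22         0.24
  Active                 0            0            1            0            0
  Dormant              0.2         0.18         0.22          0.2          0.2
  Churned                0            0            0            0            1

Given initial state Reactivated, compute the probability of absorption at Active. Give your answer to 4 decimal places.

Let h(s) be the probability of absorption at Active starting from transient state s. Then h(Active) = 1 and h(Churned) = 0. By first-step analysis:
h(Casual) = 0.18·h(Casual) + 0.12·h(Reactivated) + 0.14·1 + 0.2·h(Dormant) + 0.36·0
h(Reactivated) = 0.12·h(Casual) + 0.22·h(Reactivated) + 0.2·1 + 0.22·h(Dormant) + 0.24·0
h(Dormant) = 0.2·h(Casual) + 0.18·h(Reactivated) + 0.22·1 + 0.2·h(Dormant) + 0.2·0
Solving: h(Casual) = 0.3475, h(Reactivated) = 0.4399, h(Dormant) = 0.4608.
Starting from Reactivated, the probability is 0.4399.

0.4399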